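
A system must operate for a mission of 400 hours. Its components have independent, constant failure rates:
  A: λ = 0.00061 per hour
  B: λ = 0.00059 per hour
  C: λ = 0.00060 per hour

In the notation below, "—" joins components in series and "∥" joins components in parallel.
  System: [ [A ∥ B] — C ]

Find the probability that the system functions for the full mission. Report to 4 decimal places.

R(A) = exp(−0.00061 × 400) = 0.783488
R(B) = exp(−0.00059 × 400) = 0.789781
R(C) = exp(−0.00060 × 400) = 0.786628
Parallel (A and B): 1 − (1 − 0.783488)(1 − 0.789781) = 0.954485
Series ([0.954485] and C): 0.954485 × 0.786628 = 0.7508

0.7508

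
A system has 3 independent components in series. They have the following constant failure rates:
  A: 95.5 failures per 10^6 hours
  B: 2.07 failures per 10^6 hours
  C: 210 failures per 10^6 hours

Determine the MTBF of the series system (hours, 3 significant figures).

Series of exponential components: λ_sys = Σ λ_i
λ_sys = 0.0000955 + 0.00000207 + 0.000210 = 3.0757e-04 /h
MTBF = 1 / λ_sys = 3250 h

3250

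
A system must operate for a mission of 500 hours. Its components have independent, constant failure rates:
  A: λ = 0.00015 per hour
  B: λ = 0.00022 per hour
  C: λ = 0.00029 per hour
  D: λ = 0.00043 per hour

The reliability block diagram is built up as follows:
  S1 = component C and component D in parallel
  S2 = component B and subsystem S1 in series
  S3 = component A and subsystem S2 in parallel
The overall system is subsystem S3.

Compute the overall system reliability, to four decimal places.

R(A) = exp(−0.00015 × 500) = 0.927743
R(B) = exp(−0.00022 × 500) = 0.895834
R(C) = exp(−0.00029 × 500) = 0.865022
R(D) = exp(−0.00043 × 500) = 0.806541
Parallel (C and D): 1 − (1 − 0.865022)(1 − 0.806541) = 0.973887
Series (B and [0.973887]): 0.895834 × 0.973887 = 0.872441
Parallel (A and [0.872441]): 1 − (1 − 0.927743)(1 − 0.872441) = 0.9908

0.9908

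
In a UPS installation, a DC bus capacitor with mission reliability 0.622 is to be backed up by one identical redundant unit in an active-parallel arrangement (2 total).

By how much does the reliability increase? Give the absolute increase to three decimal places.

0.235

R_before = 0.622
R_after = 1 − (1 − 0.622)^2 = 0.857
ΔR = 0.857 − 0.622 = 0.235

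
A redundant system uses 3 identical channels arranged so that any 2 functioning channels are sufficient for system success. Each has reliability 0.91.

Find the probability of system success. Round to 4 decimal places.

R = Σ_{i=2}^{3} C(3,i) p^i (1−p)^{3−i} with p = 0.91
C(3,2)·0.91^2·0.09^1 = 0.223587
C(3,3)·0.91^3·0.09^0 = 0.753571
Sum = 0.9772

0.9772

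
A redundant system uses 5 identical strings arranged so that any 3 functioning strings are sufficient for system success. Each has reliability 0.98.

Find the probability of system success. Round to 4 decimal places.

R = Σ_{i=3}^{5} C(5,i) p^i (1−p)^{5−i} with p = 0.98
C(5,3)·0.98^3·0.02^2 = 0.003765
C(5,4)·0.98^4·0.02^1 = 0.092237
C(5,5)·0.98^5·0.02^0 = 0.903921
Sum = 0.9999

0.9999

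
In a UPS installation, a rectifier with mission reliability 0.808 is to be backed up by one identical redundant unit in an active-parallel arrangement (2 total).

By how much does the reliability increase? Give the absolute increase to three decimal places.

R_before = 0.808
R_after = 1 − (1 − 0.808)^2 = 0.963
ΔR = 0.963 − 0.808 = 0.155

0.155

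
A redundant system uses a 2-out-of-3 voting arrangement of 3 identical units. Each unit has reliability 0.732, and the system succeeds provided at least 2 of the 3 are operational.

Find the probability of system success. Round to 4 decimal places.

R = Σ_{i=2}^{3} C(3,i) p^i (1−p)^{3−i} with p = 0.732
C(3,2)·0.732^2·0.268^1 = 0.430802
C(3,3)·0.732^3·0.268^0 = 0.392223
Sum = 0.8230

0.8230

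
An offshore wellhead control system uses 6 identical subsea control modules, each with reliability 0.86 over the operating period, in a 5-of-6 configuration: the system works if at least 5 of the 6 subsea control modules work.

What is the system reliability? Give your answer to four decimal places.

R = Σ_{i=5}^{6} C(6,i) p^i (1−p)^{6−i} with p = 0.86
C(6,5)·0.86^5·0.14^1 = 0.395159
C(6,6)·0.86^6·0.14^0 = 0.404567
Sum = 0.7997

0.7997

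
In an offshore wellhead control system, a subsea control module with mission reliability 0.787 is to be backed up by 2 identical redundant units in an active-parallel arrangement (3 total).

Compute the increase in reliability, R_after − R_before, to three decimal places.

R_before = 0.787
R_after = 1 − (1 − 0.787)^3 = 0.990
ΔR = 0.990 − 0.787 = 0.203

0.203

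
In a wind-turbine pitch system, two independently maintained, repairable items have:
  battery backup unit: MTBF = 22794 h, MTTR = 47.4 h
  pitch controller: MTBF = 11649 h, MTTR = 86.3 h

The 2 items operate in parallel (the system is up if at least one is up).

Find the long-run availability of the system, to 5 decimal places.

A(battery backup unit) = MTBF/(MTBF+MTTR) = 22794/(22794+47.4) = 0.997925
A(pitch controller) = MTBF/(MTBF+MTTR) = 11649/(11649+86.3) = 0.992646
Parallel availability: 1 − (1 − 0.997925)(1 − 0.992646) = 0.99998

0.99998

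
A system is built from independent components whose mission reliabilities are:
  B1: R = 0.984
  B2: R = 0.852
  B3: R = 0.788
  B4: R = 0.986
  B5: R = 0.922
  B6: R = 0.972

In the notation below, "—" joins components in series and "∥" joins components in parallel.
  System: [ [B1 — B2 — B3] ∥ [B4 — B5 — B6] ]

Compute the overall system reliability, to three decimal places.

Series (B1, B2, and B3): 0.98400 × 0.85200 × 0.78800 = 0.66063
Series (B4, B5, and B6): 0.98600 × 0.92200 × 0.97200 = 0.88364
Parallel ([0.66063] and [0.88364]): 1 − (1 − 0.66063)(1 − 0.88364) = 0.961

0.961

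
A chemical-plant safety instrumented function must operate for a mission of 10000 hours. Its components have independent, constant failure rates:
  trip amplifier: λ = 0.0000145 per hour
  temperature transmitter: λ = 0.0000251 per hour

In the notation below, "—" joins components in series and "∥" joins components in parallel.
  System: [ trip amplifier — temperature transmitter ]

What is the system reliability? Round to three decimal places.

R(trip amplifier) = exp(−0.0000145 × 10000) = 0.86502
R(temperature transmitter) = exp(−0.0000251 × 10000) = 0.77802
Series (trip amplifier and temperature transmitter): 0.86502 × 0.77802 = 0.673

0.673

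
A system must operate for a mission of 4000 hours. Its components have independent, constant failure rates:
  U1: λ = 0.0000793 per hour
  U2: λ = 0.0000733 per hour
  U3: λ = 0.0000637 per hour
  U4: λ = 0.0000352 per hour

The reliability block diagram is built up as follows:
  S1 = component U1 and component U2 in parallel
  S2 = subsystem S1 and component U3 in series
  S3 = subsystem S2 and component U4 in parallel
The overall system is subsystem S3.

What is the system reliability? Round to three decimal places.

0.963

R(U1) = exp(−0.0000793 × 4000) = 0.72819
R(U2) = exp(−0.0000733 × 4000) = 0.74587
R(U3) = exp(−0.0000637 × 4000) = 0.77507
R(U4) = exp(−0.0000352 × 4000) = 0.86866
Parallel (U1 and U2): 1 − (1 − 0.72819)(1 − 0.74587) = 0.93092
Series ([0.93092] and U3): 0.93092 × 0.77507 = 0.72153
Parallel ([0.72153] and U4): 1 − (1 − 0.72153)(1 − 0.86866) = 0.963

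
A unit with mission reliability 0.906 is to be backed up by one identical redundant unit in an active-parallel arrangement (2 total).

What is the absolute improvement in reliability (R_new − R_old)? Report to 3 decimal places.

R_before = 0.906
R_after = 1 − (1 − 0.906)^2 = 0.991
ΔR = 0.991 − 0.906 = 0.085

0.085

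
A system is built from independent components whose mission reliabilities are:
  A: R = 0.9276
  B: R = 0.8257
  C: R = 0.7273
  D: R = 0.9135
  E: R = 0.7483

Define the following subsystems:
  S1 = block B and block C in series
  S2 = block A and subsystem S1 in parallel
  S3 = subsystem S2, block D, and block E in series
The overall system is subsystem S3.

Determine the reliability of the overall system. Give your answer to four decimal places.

Series (B and C): 0.825700 × 0.727300 = 0.600532
Parallel (A and [0.600532]): 1 − (1 − 0.927600)(1 − 0.600532) = 0.971079
Series ([0.971079], D, and E): 0.971079 × 0.913500 × 0.748300 = 0.6638

0.6638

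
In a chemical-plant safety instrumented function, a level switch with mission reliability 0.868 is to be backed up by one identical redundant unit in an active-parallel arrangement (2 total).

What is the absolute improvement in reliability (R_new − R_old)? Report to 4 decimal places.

R_before = 0.868
R_after = 1 − (1 − 0.868)^2 = 0.9826
ΔR = 0.9826 − 0.868 = 0.1146

0.1146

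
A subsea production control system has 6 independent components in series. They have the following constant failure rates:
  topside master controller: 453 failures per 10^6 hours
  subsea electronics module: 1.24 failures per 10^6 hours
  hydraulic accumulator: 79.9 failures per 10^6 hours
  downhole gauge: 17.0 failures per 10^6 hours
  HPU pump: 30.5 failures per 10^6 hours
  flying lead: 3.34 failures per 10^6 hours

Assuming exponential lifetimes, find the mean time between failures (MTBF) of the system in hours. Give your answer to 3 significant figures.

Series of exponential components: λ_sys = Σ λ_i
λ_sys = 0.000453 + 0.00000124 + 0.0000799 + 0.0000170 + 0.0000305 + 0.00000334 = 5.8498e-04 /h
MTBF = 1 / λ_sys = 1710 h

1710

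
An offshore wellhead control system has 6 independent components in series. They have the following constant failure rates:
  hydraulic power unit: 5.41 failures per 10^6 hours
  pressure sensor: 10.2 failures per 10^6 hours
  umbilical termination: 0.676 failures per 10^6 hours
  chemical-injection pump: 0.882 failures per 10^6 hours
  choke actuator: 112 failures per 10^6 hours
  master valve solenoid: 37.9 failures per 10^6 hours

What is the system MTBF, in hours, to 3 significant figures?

5990

Series of exponential components: λ_sys = Σ λ_i
λ_sys = 0.00000541 + 0.0000102 + 0.000000676 + 0.000000882 + 0.000112 + 0.0000379 = 1.6707e-04 /h
MTBF = 1 / λ_sys = 5990 h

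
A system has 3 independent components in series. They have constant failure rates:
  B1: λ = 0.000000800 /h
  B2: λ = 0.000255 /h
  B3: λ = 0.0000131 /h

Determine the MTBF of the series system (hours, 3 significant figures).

3720

Series of exponential components: λ_sys = Σ λ_i
λ_sys = 0.000000800 + 0.000255 + 0.0000131 = 2.6890e-04 /h
MTBF = 1 / λ_sys = 3720 h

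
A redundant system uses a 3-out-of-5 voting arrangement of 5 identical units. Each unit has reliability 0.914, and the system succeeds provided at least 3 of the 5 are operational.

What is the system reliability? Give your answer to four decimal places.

R = Σ_{i=3}^{5} C(5,i) p^i (1−p)^{5−i} with p = 0.914
C(5,3)·0.914^3·0.086^2 = 0.056472
C(5,4)·0.914^4·0.086^1 = 0.300091
C(5,5)·0.914^5·0.086^0 = 0.637868
Sum = 0.9944

0.9944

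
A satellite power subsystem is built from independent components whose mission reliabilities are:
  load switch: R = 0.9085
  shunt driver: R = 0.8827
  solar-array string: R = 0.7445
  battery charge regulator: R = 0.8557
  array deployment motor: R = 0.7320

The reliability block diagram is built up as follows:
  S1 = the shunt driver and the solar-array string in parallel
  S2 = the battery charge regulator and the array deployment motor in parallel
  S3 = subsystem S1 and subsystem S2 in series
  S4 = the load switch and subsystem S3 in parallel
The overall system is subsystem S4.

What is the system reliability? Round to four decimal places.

0.9938

Parallel (shunt driver and solar-array string): 1 − (1 − 0.882700)(1 − 0.744500) = 0.970030
Parallel (battery charge regulator and array deployment motor): 1 − (1 − 0.855700)(1 − 0.732000) = 0.961328
Series ([0.970030] and [0.961328]): 0.970030 × 0.961328 = 0.932517
Parallel (load switch and [0.932517]): 1 − (1 − 0.908500)(1 − 0.932517) = 0.9938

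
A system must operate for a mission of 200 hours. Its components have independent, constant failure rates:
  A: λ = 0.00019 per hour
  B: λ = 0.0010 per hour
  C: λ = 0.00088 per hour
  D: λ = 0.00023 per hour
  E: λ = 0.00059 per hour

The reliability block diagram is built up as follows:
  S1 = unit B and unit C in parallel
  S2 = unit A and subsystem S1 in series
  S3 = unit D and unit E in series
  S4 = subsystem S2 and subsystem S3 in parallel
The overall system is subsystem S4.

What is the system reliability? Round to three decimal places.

0.990

R(A) = exp(−0.00019 × 200) = 0.96271
R(B) = exp(−0.0010 × 200) = 0.81873
R(C) = exp(−0.00088 × 200) = 0.83862
R(D) = exp(−0.00023 × 200) = 0.95504
R(E) = exp(−0.00059 × 200) = 0.88870
Parallel (B and C): 1 − (1 − 0.81873)(1 − 0.83862) = 0.97075
Series (A and [0.97075]): 0.96271 × 0.97075 = 0.93455
Series (D and E): 0.95504 × 0.88870 = 0.84874
Parallel ([0.93455] and [0.84874]): 1 − (1 − 0.93455)(1 − 0.84874) = 0.990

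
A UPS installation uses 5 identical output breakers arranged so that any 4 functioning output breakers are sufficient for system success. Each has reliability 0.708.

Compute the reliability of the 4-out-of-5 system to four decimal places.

0.5447

R = Σ_{i=4}^{5} C(5,i) p^i (1−p)^{5−i} with p = 0.708
C(5,4)·0.708^4·0.292^1 = 0.366848
C(5,5)·0.708^5·0.292^0 = 0.177896
Sum = 0.5447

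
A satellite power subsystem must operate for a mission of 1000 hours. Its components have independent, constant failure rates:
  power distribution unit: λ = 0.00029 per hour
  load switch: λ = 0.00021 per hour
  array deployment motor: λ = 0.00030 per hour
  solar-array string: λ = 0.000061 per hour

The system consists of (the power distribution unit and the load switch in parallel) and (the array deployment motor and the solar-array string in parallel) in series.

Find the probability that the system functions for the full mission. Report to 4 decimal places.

R(power distribution unit) = exp(−0.00029 × 1000) = 0.748264
R(load switch) = exp(−0.00021 × 1000) = 0.810584
R(array deployment motor) = exp(−0.00030 × 1000) = 0.740818
R(solar-array string) = exp(−0.000061 × 1000) = 0.940823
Parallel (power distribution unit and load switch): 1 − (1 − 0.748264)(1 − 0.810584) = 0.952317
Parallel (array deployment motor and solar-array string): 1 − (1 − 0.740818)(1 − 0.940823) = 0.984662
Series ([0.952317] and [0.984662]): 0.952317 × 0.984662 = 0.9377

0.9377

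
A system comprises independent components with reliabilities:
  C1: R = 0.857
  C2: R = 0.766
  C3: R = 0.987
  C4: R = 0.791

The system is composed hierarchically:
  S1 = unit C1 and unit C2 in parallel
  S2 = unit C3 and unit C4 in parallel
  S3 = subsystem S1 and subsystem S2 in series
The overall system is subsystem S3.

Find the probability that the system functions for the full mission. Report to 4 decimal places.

0.9639

Parallel (C1 and C2): 1 − (1 − 0.857000)(1 − 0.766000) = 0.966538
Parallel (C3 and C4): 1 − (1 − 0.987000)(1 − 0.791000) = 0.997283
Series ([0.966538] and [0.997283]): 0.966538 × 0.997283 = 0.9639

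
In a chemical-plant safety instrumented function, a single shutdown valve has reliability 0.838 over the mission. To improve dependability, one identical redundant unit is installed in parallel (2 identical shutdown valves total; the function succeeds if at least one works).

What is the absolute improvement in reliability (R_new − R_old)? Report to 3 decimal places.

R_before = 0.838
R_after = 1 − (1 − 0.838)^2 = 0.974
ΔR = 0.974 − 0.838 = 0.136

0.136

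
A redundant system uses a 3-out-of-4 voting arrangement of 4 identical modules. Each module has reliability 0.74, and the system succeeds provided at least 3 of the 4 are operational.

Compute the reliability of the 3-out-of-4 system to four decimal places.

R = Σ_{i=3}^{4} C(4,i) p^i (1−p)^{4−i} with p = 0.74
C(4,3)·0.74^3·0.26^1 = 0.421433
C(4,4)·0.74^4·0.26^0 = 0.299866
Sum = 0.7213

0.7213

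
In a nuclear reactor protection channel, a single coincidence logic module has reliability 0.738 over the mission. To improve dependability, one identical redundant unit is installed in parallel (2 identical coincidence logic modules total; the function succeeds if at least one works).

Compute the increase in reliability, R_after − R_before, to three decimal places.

0.193

R_before = 0.738
R_after = 1 − (1 − 0.738)^2 = 0.931
ΔR = 0.931 − 0.738 = 0.193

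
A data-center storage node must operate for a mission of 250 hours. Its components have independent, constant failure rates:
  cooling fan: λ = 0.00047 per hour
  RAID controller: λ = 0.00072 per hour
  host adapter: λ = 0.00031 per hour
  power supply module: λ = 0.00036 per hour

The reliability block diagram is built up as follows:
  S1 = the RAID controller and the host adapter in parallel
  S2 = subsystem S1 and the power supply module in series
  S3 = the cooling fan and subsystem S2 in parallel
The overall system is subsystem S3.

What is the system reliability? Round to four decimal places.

R(cooling fan) = exp(−0.00047 × 250) = 0.889141
R(RAID controller) = exp(−0.00072 × 250) = 0.835270
R(host adapter) = exp(−0.00031 × 250) = 0.925427
R(power supply module) = exp(−0.00036 × 250) = 0.913931
Parallel (RAID controller and host adapter): 1 − (1 − 0.835270)(1 − 0.925427) = 0.987716
Series ([0.987716] and power supply module): 0.987716 × 0.913931 = 0.902704
Parallel (cooling fan and [0.902704]): 1 − (1 − 0.889141)(1 − 0.902704) = 0.9892

0.9892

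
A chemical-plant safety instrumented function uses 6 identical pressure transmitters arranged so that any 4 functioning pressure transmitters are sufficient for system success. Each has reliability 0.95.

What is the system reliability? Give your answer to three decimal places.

R = Σ_{i=4}^{6} C(6,i) p^i (1−p)^{6−i} with p = 0.95
C(6,4)·0.95^4·0.05^2 = 0.03054
C(6,5)·0.95^5·0.05^1 = 0.23213
C(6,6)·0.95^6·0.05^0 = 0.73509
Sum = 0.998

0.998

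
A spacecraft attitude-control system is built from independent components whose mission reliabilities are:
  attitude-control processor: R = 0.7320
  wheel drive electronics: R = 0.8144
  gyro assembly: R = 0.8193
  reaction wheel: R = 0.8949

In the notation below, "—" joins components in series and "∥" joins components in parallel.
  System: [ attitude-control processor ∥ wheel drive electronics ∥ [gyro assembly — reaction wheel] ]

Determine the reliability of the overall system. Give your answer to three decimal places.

Series (gyro assembly and reaction wheel): 0.81930 × 0.89490 = 0.73319
Parallel (attitude-control processor, wheel drive electronics, and [0.73319]): 1 − (1 − 0.73200)(1 − 0.81440)(1 − 0.73319) = 0.987

0.987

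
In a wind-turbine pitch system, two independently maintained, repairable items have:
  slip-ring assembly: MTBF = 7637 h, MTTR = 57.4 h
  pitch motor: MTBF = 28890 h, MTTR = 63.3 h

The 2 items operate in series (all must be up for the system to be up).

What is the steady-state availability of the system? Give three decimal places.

A(slip-ring assembly) = MTBF/(MTBF+MTTR) = 7637/(7637+57.4) = 0.992540
A(pitch motor) = MTBF/(MTBF+MTTR) = 28890/(28890+63.3) = 0.997814
Series availability: 0.992540 × 0.997814 = 0.990

0.990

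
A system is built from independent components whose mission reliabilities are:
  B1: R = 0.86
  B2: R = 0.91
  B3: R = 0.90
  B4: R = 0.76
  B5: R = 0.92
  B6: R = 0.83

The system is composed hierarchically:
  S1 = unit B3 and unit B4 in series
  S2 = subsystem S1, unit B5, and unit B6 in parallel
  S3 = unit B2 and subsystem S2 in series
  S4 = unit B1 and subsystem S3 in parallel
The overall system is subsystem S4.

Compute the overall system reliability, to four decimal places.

Series (B3 and B4): 0.900000 × 0.760000 = 0.684000
Parallel ([0.684000], B5, and B6): 1 − (1 − 0.684000)(1 − 0.920000)(1 − 0.830000) = 0.995702
Series (B2 and [0.995702]): 0.910000 × 0.995702 = 0.906089
Parallel (B1 and [0.906089]): 1 − (1 − 0.860000)(1 − 0.906089) = 0.9869

0.9869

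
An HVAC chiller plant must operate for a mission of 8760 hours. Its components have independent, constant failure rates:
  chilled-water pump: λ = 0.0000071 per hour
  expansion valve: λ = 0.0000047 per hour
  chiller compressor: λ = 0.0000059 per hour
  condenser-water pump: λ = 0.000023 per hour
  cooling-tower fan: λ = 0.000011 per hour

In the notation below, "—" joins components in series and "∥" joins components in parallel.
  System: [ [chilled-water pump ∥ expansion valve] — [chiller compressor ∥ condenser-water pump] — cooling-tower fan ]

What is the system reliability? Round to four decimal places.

0.8976

R(chilled-water pump) = exp(−0.0000071 × 8760) = 0.939699
R(expansion valve) = exp(−0.0000047 × 8760) = 0.959664
R(chiller compressor) = exp(−0.0000059 × 8760) = 0.949629
R(condenser-water pump) = exp(−0.000023 × 8760) = 0.817520
R(cooling-tower fan) = exp(−0.000011 × 8760) = 0.908137
Parallel (chilled-water pump and expansion valve): 1 − (1 − 0.939699)(1 − 0.959664) = 0.997568
Parallel (chiller compressor and condenser-water pump): 1 − (1 − 0.949629)(1 − 0.817520) = 0.990808
Series ([0.997568], [0.990808], and cooling-tower fan): 0.997568 × 0.990808 × 0.908137 = 0.8976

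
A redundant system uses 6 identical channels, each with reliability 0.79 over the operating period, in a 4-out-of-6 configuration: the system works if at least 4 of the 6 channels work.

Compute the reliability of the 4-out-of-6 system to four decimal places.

0.8885

R = Σ_{i=4}^{6} C(6,i) p^i (1−p)^{6−i} with p = 0.79
C(6,4)·0.79^4·0.21^2 = 0.257655
C(6,5)·0.79^5·0.21^1 = 0.387709
C(6,6)·0.79^6·0.21^0 = 0.243087
Sum = 0.8885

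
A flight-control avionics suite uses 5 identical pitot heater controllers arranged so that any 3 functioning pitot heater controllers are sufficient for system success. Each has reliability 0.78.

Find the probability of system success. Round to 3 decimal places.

0.926

R = Σ_{i=3}^{5} C(5,i) p^i (1−p)^{5−i} with p = 0.78
C(5,3)·0.78^3·0.22^2 = 0.22968
C(5,4)·0.78^4·0.22^1 = 0.40717
C(5,5)·0.78^5·0.22^0 = 0.28872
Sum = 0.926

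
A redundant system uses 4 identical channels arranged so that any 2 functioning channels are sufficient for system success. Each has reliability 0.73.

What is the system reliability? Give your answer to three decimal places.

R = Σ_{i=2}^{4} C(4,i) p^i (1−p)^{4−i} with p = 0.73
C(4,2)·0.73^2·0.27^2 = 0.23309
C(4,3)·0.73^3·0.27^1 = 0.42014
C(4,4)·0.73^4·0.27^0 = 0.28398
Sum = 0.937

0.937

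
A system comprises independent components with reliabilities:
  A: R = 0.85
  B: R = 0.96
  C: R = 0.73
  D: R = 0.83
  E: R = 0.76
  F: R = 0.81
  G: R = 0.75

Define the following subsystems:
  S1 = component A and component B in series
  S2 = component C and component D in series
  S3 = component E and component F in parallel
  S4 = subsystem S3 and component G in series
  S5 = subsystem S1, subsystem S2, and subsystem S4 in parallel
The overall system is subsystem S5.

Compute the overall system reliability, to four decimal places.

0.9794

Series (A and B): 0.850000 × 0.960000 = 0.816000
Series (C and D): 0.730000 × 0.830000 = 0.605900
Parallel (E and F): 1 − (1 − 0.760000)(1 − 0.810000) = 0.954400
Series ([0.954400] and G): 0.954400 × 0.750000 = 0.715800
Parallel ([0.816000], [0.605900], and [0.715800]): 1 − (1 − 0.816000)(1 − 0.605900)(1 − 0.715800) = 0.9794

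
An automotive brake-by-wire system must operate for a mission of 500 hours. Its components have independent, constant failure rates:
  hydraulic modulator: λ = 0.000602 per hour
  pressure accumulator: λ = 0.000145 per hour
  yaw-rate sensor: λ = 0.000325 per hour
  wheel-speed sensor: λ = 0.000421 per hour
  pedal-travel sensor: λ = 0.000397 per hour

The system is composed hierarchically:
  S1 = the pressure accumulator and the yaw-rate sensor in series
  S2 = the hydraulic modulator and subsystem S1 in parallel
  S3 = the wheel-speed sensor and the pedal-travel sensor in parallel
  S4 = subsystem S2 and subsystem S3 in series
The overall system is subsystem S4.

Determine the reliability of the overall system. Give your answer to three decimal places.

R(hydraulic modulator) = exp(−0.000602 × 500) = 0.74008
R(pressure accumulator) = exp(−0.000145 × 500) = 0.93007
R(yaw-rate sensor) = exp(−0.000325 × 500) = 0.85002
R(wheel-speed sensor) = exp(−0.000421 × 500) = 0.81018
R(pedal-travel sensor) = exp(−0.000397 × 500) = 0.81996
Series (pressure accumulator and yaw-rate sensor): 0.93007 × 0.85002 = 0.79058
Parallel (hydraulic modulator and [0.79058]): 1 − (1 − 0.74008)(1 − 0.79058) = 0.94557
Parallel (wheel-speed sensor and pedal-travel sensor): 1 − (1 − 0.81018)(1 − 0.81996) = 0.96582
Series ([0.94557] and [0.96582]): 0.94557 × 0.96582 = 0.913

0.913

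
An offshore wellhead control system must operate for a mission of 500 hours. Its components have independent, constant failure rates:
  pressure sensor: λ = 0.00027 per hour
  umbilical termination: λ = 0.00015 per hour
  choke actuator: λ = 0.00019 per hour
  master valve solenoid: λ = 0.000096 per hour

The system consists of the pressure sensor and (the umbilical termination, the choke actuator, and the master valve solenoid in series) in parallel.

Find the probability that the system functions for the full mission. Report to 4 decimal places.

0.9753

R(pressure sensor) = exp(−0.00027 × 500) = 0.873716
R(umbilical termination) = exp(−0.00015 × 500) = 0.927743
R(choke actuator) = exp(−0.00019 × 500) = 0.909373
R(master valve solenoid) = exp(−0.000096 × 500) = 0.953134
Series (umbilical termination, choke actuator, and master valve solenoid): 0.927743 × 0.909373 × 0.953134 = 0.804125
Parallel (pressure sensor and [0.804125]): 1 − (1 − 0.873716)(1 − 0.804125) = 0.9753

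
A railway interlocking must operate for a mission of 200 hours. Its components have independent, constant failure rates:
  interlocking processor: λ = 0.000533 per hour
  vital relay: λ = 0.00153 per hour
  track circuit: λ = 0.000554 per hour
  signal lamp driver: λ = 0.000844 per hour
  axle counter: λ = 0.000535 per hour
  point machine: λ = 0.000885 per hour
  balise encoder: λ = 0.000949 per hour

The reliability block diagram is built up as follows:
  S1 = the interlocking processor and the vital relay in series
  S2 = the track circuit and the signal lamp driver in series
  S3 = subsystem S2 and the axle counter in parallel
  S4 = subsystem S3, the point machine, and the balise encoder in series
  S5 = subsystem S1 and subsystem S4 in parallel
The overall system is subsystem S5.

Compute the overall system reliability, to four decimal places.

0.8904

R(interlocking processor) = exp(−0.000533 × 200) = 0.898885
R(vital relay) = exp(−0.00153 × 200) = 0.736387
R(track circuit) = exp(−0.000554 × 200) = 0.895118
R(signal lamp driver) = exp(−0.000844 × 200) = 0.844678
R(axle counter) = exp(−0.000535 × 200) = 0.898526
R(point machine) = exp(−0.000885 × 200) = 0.837780
R(balise encoder) = exp(−0.000949 × 200) = 0.827125
Series (interlocking processor and vital relay): 0.898885 × 0.736387 = 0.661927
Series (track circuit and signal lamp driver): 0.895118 × 0.844678 = 0.756086
Parallel ([0.756086] and axle counter): 1 − (1 − 0.756086)(1 − 0.898526) = 0.975249
Series ([0.975249], point machine, and balise encoder): 0.975249 × 0.837780 × 0.827125 = 0.675798
Parallel ([0.661927] and [0.675798]): 1 − (1 − 0.661927)(1 − 0.675798) = 0.8904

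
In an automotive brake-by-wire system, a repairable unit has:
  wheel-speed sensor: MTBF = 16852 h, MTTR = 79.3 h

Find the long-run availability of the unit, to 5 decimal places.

0.99532

A(wheel-speed sensor) = MTBF/(MTBF+MTTR) = 16852/(16852+79.3) = 0.99532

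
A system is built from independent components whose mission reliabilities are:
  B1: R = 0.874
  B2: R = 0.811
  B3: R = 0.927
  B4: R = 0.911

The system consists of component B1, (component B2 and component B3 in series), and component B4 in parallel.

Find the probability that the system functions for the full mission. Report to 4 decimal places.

Series (B2 and B3): 0.811000 × 0.927000 = 0.751797
Parallel (B1, [0.751797], and B4): 1 − (1 − 0.874000)(1 − 0.751797)(1 − 0.911000) = 0.9972

0.9972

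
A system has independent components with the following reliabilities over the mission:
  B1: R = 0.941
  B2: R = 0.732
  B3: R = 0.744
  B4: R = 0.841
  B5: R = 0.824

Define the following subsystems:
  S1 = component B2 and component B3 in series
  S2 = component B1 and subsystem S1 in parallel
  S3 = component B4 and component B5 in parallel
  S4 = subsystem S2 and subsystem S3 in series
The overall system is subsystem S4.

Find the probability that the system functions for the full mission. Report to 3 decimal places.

Series (B2 and B3): 0.73200 × 0.74400 = 0.54461
Parallel (B1 and [0.54461]): 1 − (1 − 0.94100)(1 − 0.54461) = 0.97313
Parallel (B4 and B5): 1 − (1 − 0.84100)(1 − 0.82400) = 0.97202
Series ([0.97313] and [0.97202]): 0.97313 × 0.97202 = 0.946

0.946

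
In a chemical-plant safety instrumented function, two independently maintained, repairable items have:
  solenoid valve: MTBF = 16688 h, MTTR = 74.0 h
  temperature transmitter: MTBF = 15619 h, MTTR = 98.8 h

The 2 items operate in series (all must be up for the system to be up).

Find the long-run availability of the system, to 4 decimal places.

0.9893

A(solenoid valve) = MTBF/(MTBF+MTTR) = 16688/(16688+74.0) = 0.995585
A(temperature transmitter) = MTBF/(MTBF+MTTR) = 15619/(15619+98.8) = 0.993714
Series availability: 0.995585 × 0.993714 = 0.9893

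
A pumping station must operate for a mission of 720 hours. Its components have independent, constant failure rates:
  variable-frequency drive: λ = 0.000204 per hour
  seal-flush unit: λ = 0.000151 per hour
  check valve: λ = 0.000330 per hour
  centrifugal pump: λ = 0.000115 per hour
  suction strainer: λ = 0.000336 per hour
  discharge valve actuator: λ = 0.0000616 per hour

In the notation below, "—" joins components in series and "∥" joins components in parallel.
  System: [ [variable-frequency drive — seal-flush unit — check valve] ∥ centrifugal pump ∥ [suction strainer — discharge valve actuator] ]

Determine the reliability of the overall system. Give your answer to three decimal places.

0.992

R(variable-frequency drive) = exp(−0.000204 × 720) = 0.86340
R(seal-flush unit) = exp(−0.000151 × 720) = 0.89698
R(check valve) = exp(−0.000330 × 720) = 0.78852
R(centrifugal pump) = exp(−0.000115 × 720) = 0.92054
R(suction strainer) = exp(−0.000336 × 720) = 0.78512
R(discharge valve actuator) = exp(−0.0000616 × 720) = 0.95662
Series (variable-frequency drive, seal-flush unit, and check valve): 0.86340 × 0.89698 × 0.78852 = 0.61067
Series (suction strainer and discharge valve actuator): 0.78512 × 0.95662 = 0.75106
Parallel ([0.61067], centrifugal pump, and [0.75106]): 1 − (1 − 0.61067)(1 − 0.92054)(1 − 0.75106) = 0.992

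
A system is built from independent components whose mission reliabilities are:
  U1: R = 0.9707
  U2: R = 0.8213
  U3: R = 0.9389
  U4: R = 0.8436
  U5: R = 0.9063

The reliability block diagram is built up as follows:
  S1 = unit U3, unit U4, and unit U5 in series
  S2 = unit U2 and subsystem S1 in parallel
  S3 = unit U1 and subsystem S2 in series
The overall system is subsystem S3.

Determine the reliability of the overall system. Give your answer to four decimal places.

Series (U3, U4, and U5): 0.938900 × 0.843600 × 0.906300 = 0.717840
Parallel (U2 and [0.717840]): 1 − (1 − 0.821300)(1 − 0.717840) = 0.949578
Series (U1 and [0.949578]): 0.970700 × 0.949578 = 0.9218

0.9218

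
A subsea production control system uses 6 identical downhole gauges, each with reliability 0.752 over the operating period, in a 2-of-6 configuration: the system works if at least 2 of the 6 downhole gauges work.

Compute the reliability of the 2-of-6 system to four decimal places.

0.9955

R = Σ_{i=2}^{6} C(6,i) p^i (1−p)^{6−i} with p = 0.752
C(6,2)·0.752^2·0.248^4 = 0.032087
C(6,3)·0.752^3·0.248^3 = 0.129729
C(6,4)·0.752^4·0.248^2 = 0.295030
C(6,5)·0.752^5·0.248^1 = 0.357843
C(6,6)·0.752^6·0.248^0 = 0.180845
Sum = 0.9955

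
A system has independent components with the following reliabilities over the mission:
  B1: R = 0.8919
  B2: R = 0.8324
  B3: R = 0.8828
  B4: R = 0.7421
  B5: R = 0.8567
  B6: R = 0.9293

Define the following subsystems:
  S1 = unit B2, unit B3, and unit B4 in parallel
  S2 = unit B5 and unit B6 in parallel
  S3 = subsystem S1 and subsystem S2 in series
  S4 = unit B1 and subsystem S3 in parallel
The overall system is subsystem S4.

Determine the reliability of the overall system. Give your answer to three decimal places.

Parallel (B2, B3, and B4): 1 − (1 − 0.83240)(1 − 0.88280)(1 − 0.74210) = 0.99493
Parallel (B5 and B6): 1 − (1 − 0.85670)(1 − 0.92930) = 0.98987
Series ([0.99493] and [0.98987]): 0.99493 × 0.98987 = 0.98485
Parallel (B1 and [0.98485]): 1 − (1 − 0.89190)(1 − 0.98485) = 0.998

0.998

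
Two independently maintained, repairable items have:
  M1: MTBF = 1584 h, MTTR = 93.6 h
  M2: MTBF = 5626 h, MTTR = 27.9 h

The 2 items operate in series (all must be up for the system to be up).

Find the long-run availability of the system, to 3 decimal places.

A(M1) = MTBF/(MTBF+MTTR) = 1584/(1584+93.6) = 0.944206
A(M2) = MTBF/(MTBF+MTTR) = 5626/(5626+27.9) = 0.995065
Series availability: 0.944206 × 0.995065 = 0.940

0.940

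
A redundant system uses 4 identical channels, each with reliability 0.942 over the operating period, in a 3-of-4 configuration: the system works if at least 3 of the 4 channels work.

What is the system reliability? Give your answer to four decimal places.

0.9813

R = Σ_{i=3}^{4} C(4,i) p^i (1−p)^{4−i} with p = 0.942
C(4,3)·0.942^3·0.058^1 = 0.193928
C(4,4)·0.942^4·0.058^0 = 0.787415
Sum = 0.9813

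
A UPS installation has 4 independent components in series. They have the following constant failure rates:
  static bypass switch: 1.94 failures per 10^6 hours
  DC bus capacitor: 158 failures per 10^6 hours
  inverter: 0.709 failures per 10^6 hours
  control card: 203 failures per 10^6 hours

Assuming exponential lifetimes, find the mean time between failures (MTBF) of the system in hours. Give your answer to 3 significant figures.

Series of exponential components: λ_sys = Σ λ_i
λ_sys = 0.00000194 + 0.000158 + 0.000000709 + 0.000203 = 3.6365e-04 /h
MTBF = 1 / λ_sys = 2750 h

2750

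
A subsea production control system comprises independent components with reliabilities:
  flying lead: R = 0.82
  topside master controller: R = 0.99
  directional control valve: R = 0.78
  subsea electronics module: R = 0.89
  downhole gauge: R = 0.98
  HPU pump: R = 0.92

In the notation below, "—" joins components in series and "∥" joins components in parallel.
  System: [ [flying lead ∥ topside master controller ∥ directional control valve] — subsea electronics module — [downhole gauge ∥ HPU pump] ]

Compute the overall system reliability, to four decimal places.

Parallel (flying lead, topside master controller, and directional control valve): 1 − (1 − 0.820000)(1 − 0.990000)(1 − 0.780000) = 0.999604
Parallel (downhole gauge and HPU pump): 1 − (1 − 0.980000)(1 − 0.920000) = 0.998400
Series ([0.999604], subsea electronics module, and [0.998400]): 0.999604 × 0.890000 × 0.998400 = 0.8882

0.8882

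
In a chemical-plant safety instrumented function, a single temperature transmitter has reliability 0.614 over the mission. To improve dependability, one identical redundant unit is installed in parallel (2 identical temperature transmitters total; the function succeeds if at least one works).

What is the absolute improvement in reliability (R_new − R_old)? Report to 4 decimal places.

R_before = 0.614
R_after = 1 − (1 − 0.614)^2 = 0.8510
ΔR = 0.8510 − 0.614 = 0.2370

0.2370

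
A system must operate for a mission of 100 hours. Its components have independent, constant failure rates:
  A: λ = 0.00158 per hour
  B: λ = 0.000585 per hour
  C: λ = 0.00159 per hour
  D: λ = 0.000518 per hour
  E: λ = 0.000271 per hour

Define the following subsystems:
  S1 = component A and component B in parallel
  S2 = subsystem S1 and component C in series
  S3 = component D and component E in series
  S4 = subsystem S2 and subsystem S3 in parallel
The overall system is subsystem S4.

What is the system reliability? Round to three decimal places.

R(A) = exp(−0.00158 × 100) = 0.85385
R(B) = exp(−0.000585 × 100) = 0.94318
R(C) = exp(−0.00159 × 100) = 0.85300
R(D) = exp(−0.000518 × 100) = 0.94952
R(E) = exp(−0.000271 × 100) = 0.97326
Parallel (A and B): 1 − (1 − 0.85385)(1 − 0.94318) = 0.99170
Series ([0.99170] and C): 0.99170 × 0.85300 = 0.84592
Series (D and E): 0.94952 × 0.97326 = 0.92413
Parallel ([0.84592] and [0.92413]): 1 − (1 − 0.84592)(1 − 0.92413) = 0.988

0.988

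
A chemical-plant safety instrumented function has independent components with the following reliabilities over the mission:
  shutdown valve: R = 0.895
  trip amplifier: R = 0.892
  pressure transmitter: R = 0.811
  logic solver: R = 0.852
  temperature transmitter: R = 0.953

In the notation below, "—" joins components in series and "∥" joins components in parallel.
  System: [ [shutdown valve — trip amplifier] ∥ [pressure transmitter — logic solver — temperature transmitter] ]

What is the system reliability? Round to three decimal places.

0.931

Series (shutdown valve and trip amplifier): 0.89500 × 0.89200 = 0.79834
Series (pressure transmitter, logic solver, and temperature transmitter): 0.81100 × 0.85200 × 0.95300 = 0.65850
Parallel ([0.79834] and [0.65850]): 1 − (1 − 0.79834)(1 − 0.65850) = 0.931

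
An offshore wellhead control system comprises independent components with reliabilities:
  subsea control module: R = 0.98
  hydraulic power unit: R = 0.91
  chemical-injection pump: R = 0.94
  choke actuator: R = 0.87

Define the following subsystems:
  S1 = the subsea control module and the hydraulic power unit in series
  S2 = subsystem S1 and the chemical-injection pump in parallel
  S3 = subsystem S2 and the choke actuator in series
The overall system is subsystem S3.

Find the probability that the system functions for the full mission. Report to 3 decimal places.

0.864

Series (subsea control module and hydraulic power unit): 0.98000 × 0.91000 = 0.89180
Parallel ([0.89180] and chemical-injection pump): 1 − (1 − 0.89180)(1 − 0.94000) = 0.99351
Series ([0.99351] and choke actuator): 0.99351 × 0.87000 = 0.864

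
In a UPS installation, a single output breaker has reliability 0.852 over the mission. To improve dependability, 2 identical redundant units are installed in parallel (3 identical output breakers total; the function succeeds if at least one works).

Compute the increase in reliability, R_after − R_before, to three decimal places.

R_before = 0.852
R_after = 1 − (1 − 0.852)^3 = 0.997
ΔR = 0.997 − 0.852 = 0.145

0.145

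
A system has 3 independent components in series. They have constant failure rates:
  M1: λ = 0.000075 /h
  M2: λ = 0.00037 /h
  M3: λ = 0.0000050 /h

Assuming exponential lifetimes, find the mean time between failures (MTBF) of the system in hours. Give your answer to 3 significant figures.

2220

Series of exponential components: λ_sys = Σ λ_i
λ_sys = 0.000075 + 0.00037 + 0.0000050 = 4.5000e-04 /h
MTBF = 1 / λ_sys = 2220 h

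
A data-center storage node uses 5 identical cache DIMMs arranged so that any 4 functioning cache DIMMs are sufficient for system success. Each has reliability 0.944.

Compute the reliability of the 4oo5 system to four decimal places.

R = Σ_{i=4}^{5} C(5,i) p^i (1−p)^{5−i} with p = 0.944
C(5,4)·0.944^4·0.056^1 = 0.222355
C(5,5)·0.944^5·0.056^0 = 0.749652
Sum = 0.9720

0.9720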